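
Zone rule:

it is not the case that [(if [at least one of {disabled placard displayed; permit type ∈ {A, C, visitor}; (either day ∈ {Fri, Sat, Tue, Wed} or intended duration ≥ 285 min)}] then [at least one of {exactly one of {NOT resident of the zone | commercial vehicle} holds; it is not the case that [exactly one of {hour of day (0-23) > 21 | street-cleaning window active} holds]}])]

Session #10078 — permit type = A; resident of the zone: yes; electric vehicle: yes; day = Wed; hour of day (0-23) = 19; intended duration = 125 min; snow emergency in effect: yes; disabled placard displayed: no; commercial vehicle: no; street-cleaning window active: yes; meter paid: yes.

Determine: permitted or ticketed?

Permitted

Atomic conditions:
  disabled placard displayed: no → false
  permit type ∈ {A, C, visitor}: A is in the set → true
  day ∈ {Fri, Sat, Tue, Wed}: Wed is in the set → true
  intended duration ≥ 285 min: 125 ≥ 285 is false
  NOT resident of the zone: yes → false
  commercial vehicle: no → false
  hour of day (0-23) > 21: 19 > 21 is false
  street-cleaning window active: yes → true
Combine:
[1.1.3] true OR false = true
[1.1] false OR true OR true = true
[1.2.1] exactly-one(false, false) = false
[1.2.2.1] exactly-one(false, true) = true
[1.2.2] NOT true = false
[1.2] false OR false = false
[1] true → false = false
[root] NOT false = true
Overall: true → permitted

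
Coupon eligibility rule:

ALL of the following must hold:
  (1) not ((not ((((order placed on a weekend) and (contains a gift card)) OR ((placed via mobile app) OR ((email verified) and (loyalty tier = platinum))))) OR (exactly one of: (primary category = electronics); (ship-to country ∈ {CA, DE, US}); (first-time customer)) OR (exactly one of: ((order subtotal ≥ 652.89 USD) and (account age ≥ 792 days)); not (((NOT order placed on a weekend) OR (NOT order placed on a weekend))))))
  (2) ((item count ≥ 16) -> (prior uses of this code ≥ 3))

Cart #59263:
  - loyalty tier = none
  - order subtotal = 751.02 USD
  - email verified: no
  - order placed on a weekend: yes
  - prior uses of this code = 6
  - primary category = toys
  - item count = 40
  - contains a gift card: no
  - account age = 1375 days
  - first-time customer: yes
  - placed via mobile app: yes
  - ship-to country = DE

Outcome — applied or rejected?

Atomic conditions:
  order placed on a weekend: yes → true
  contains a gift card: no → false
  placed via mobile app: yes → true
  email verified: no → false
  loyalty tier = platinum: none == platinum is false
  primary category = electronics: toys == electronics is false
  ship-to country ∈ {CA, DE, US}: DE is in the set → true
  first-time customer: yes → true
  order subtotal ≥ 652.89 USD: 751.02 ≥ 652.89 is true
  account age ≥ 792 days: 1375 ≥ 792 is true
  NOT order placed on a weekend: yes → false
  item count ≥ 16: 40 ≥ 16 is true
  prior uses of this code ≥ 3: 6 ≥ 3 is true
Combine:
[1.1.1.1.1] true AND false = false
[1.1.1.1.2.2] false AND false = false
[1.1.1.1.2] true OR false = true
[1.1.1.1] false OR true = true
[1.1.1] NOT true = false
[1.1.2] exactly-one(false, true, true) = false
[1.1.3.1] true AND true = true
[1.1.3.2.1] false OR false = false
[1.1.3.2] NOT false = true
[1.1.3] exactly-one(true, true) = false
[1.1] false OR false OR false = false
[1] NOT false = true
[2] true → true = true
[root] true AND true = true
Overall: true → applied

Applied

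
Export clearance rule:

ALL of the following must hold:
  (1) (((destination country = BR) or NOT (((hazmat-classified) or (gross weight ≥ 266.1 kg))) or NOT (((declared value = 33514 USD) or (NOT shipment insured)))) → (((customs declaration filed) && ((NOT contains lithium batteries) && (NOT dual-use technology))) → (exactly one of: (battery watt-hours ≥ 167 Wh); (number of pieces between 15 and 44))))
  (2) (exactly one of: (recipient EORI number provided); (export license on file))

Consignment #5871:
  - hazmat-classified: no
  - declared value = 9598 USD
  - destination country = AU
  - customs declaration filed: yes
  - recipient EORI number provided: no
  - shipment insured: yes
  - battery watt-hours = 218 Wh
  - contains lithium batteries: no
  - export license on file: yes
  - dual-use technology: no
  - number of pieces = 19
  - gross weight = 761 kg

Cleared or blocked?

Atomic conditions:
  destination country = BR: AU == BR is false
  hazmat-classified: no → false
  gross weight ≥ 266.1 kg: 761 ≥ 266.1 is true
  declared value = 33514 USD: 9598 == 33514 is false
  NOT shipment insured: yes → false
  customs declaration filed: yes → true
  NOT contains lithium batteries: no → true
  NOT dual-use technology: no → true
  battery watt-hours ≥ 167 Wh: 218 ≥ 167 is true
  number of pieces between 15 and 44: 19 in [15, 44] is true
  recipient EORI number provided: no → false
  export license on file: yes → true
Combine:
[1.1.2.1] false OR true = true
[1.1.2] NOT true = false
[1.1.3.1] false OR false = false
[1.1.3] NOT false = true
[1.1] false OR false OR true = true
[1.2.1.2] true AND true = true
[1.2.1] true AND true = true
[1.2.2] exactly-one(true, true) = false
[1.2] true → false = false
[1] true → false = false
[2] exactly-one(false, true) = true
[root] false AND true = false
Overall: false → blocked

Blocked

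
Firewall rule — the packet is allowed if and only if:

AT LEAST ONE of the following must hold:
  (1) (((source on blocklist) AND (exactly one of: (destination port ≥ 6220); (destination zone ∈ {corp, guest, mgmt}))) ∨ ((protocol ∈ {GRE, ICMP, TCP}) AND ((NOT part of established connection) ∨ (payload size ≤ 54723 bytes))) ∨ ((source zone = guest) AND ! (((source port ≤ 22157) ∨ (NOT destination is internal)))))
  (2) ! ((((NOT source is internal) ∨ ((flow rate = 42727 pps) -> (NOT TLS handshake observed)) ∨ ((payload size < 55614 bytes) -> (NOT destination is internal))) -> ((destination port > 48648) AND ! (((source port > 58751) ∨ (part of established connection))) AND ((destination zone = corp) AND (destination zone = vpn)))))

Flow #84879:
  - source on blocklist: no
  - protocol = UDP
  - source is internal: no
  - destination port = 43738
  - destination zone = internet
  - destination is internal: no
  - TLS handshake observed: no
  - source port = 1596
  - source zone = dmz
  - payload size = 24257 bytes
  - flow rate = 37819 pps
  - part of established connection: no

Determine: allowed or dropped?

Allowed

Atomic conditions:
  source on blocklist: no → false
  destination port ≥ 6220: 43738 ≥ 6220 is true
  destination zone ∈ {corp, guest, mgmt}: internet is not in the set → false
  protocol ∈ {GRE, ICMP, TCP}: UDP is not in the set → false
  NOT part of established connection: no → true
  payload size ≤ 54723 bytes: 24257 ≤ 54723 is true
  source zone = guest: dmz == guest is false
  source port ≤ 22157: 1596 ≤ 22157 is true
  NOT destination is internal: no → true
  NOT source is internal: no → true
  flow rate = 42727 pps: 37819 == 42727 is false
  NOT TLS handshake observed: no → true
  payload size < 55614 bytes: 24257 < 55614 is true
  destination port > 48648: 43738 > 48648 is false
  source port > 58751: 1596 > 58751 is false
  part of established connection: no → false
  destination zone = corp: internet == corp is false
  destination zone = vpn: internet == vpn is false
Combine:
[1.1.2] exactly-one(true, false) = true
[1.1] false AND true = false
[1.2.2] true OR true = true
[1.2] false AND true = false
[1.3.2.1] true OR true = true
[1.3.2] NOT true = false
[1.3] false AND false = false
[1] false OR false OR false = false
[2.1.1.2] false → true (antecedent false ⇒ implication holds) = true
[2.1.1.3] true → true = true
[2.1.1] true OR true OR true = true
[2.1.2.2.1] false OR false = false
[2.1.2.2] NOT false = true
[2.1.2.3] false AND false = false
[2.1.2] false AND true AND false = false
[2.1] true → false = false
[2] NOT false = true
[root] false OR true = true
Overall: true → allowed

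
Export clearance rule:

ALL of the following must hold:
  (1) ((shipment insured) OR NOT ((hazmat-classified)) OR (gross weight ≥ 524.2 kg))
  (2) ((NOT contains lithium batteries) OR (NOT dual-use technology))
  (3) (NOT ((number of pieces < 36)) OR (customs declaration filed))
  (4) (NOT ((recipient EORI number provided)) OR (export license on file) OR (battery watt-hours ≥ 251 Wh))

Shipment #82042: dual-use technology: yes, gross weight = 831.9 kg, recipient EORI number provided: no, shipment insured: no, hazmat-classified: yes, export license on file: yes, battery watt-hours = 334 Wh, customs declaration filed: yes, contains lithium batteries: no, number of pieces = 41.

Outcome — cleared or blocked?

Atomic conditions:
  shipment insured: no → false
  hazmat-classified: yes → true
  gross weight ≥ 524.2 kg: 831.9 ≥ 524.2 is true
  NOT contains lithium batteries: no → true
  NOT dual-use technology: yes → false
  number of pieces < 36: 41 < 36 is false
  customs declaration filed: yes → true
  recipient EORI number provided: no → false
  export license on file: yes → true
  battery watt-hours ≥ 251 Wh: 334 ≥ 251 is true
Combine:
[1.2] NOT true = false
[1] false OR false OR true = true
[2] true OR false = true
[3.1] NOT false = true
[3] true OR true = true
[4.1] NOT false = true
[4] true OR true OR true = true
[root] true AND true AND true AND true = true
Overall: true → cleared

Cleared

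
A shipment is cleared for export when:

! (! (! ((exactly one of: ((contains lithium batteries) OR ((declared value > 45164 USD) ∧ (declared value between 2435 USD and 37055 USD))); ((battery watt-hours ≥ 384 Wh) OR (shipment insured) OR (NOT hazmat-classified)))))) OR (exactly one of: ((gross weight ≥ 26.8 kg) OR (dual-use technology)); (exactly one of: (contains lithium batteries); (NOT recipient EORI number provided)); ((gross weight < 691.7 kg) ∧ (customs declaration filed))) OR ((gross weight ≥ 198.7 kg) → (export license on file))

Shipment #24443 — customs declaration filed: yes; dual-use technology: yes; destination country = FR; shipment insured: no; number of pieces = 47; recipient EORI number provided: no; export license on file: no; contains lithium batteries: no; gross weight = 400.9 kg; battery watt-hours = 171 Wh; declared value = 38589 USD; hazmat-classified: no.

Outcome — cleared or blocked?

Atomic conditions:
  contains lithium batteries: no → false
  declared value > 45164 USD: 38589 > 45164 is false
  declared value between 2435 USD and 37055 USD: 38589 in [2435, 37055] is false
  battery watt-hours ≥ 384 Wh: 171 ≥ 384 is false
  shipment insured: no → false
  NOT hazmat-classified: no → true
  gross weight ≥ 26.8 kg: 400.9 ≥ 26.8 is true
  dual-use technology: yes → true
  NOT recipient EORI number provided: no → true
  gross weight < 691.7 kg: 400.9 < 691.7 is true
  customs declaration filed: yes → true
  gross weight ≥ 198.7 kg: 400.9 ≥ 198.7 is true
  export license on file: no → false
Combine:
[1.1.1.1.1.2] false AND false = false
[1.1.1.1.1] false OR false = false
[1.1.1.1.2] false OR false OR true = true
[1.1.1.1] exactly-one(false, true) = true
[1.1.1] NOT true = false
[1.1] NOT false = true
[1] NOT true = false
[2.1] true OR true = true
[2.2] exactly-one(false, true) = true
[2.3] true AND true = true
[2] exactly-one(true, true, true) = false
[3] true → false = false
[root] false OR false OR false = false
Overall: false → blocked

Blocked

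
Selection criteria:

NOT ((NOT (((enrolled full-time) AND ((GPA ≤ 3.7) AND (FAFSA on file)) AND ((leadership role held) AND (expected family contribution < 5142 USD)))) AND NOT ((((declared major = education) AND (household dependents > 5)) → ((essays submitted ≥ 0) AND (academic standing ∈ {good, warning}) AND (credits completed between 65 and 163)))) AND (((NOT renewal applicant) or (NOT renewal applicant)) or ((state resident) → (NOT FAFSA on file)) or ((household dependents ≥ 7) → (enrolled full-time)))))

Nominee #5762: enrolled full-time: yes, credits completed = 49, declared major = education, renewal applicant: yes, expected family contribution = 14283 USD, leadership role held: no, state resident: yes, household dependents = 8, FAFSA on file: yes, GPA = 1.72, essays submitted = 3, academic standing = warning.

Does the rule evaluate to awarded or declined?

Atomic conditions:
  enrolled full-time: yes → true
  GPA ≤ 3.7: 1.72 ≤ 3.7 is true
  FAFSA on file: yes → true
  leadership role held: no → false
  expected family contribution < 5142 USD: 14283 < 5142 is false
  declared major = education: education == education is true
  household dependents > 5: 8 > 5 is true
  essays submitted ≥ 0: 3 ≥ 0 is true
  academic standing ∈ {good, warning}: warning is in the set → true
  credits completed between 65 and 163: 49 in [65, 163] is false
  NOT renewal applicant: yes → false
  state resident: yes → true
  NOT FAFSA on file: yes → false
  household dependents ≥ 7: 8 ≥ 7 is true
Combine:
[1.1.1.2] true AND true = true
[1.1.1.3] false AND false = false
[1.1.1] true AND true AND false = false
[1.1] NOT false = true
[1.2.1.1] true AND true = true
[1.2.1.2] true AND true AND false = false
[1.2.1] true → false = false
[1.2] NOT false = true
[1.3.1] false OR false = false
[1.3.2] true → false = false
[1.3.3] true → true = true
[1.3] false OR false OR true = true
[1] true AND true AND true = true
[root] NOT true = false
Overall: false → declined

Declined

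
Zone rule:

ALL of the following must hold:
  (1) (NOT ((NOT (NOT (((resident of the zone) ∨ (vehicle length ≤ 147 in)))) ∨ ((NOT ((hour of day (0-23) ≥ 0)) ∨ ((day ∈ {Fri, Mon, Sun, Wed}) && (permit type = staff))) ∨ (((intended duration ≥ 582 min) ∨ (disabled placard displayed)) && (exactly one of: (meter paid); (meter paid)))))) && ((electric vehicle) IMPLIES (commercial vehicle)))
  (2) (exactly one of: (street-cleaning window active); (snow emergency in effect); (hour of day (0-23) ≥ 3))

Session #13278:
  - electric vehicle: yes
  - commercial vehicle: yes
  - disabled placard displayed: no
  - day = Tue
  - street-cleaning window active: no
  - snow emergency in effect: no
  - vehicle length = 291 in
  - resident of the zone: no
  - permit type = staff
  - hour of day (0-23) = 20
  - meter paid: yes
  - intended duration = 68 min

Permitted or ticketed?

Permitted

Atomic conditions:
  resident of the zone: no → false
  vehicle length ≤ 147 in: 291 ≤ 147 is false
  hour of day (0-23) ≥ 0: 20 ≥ 0 is true
  day ∈ {Fri, Mon, Sun, Wed}: Tue is not in the set → false
  permit type = staff: staff == staff is true
  intended duration ≥ 582 min: 68 ≥ 582 is false
  disabled placard displayed: no → false
  meter paid: yes → true
  electric vehicle: yes → true
  commercial vehicle: yes → true
  street-cleaning window active: no → false
  snow emergency in effect: no → false
  hour of day (0-23) ≥ 3: 20 ≥ 3 is true
Combine:
[1.1.1.1.1.1] false OR false = false
[1.1.1.1.1] NOT false = true
[1.1.1.1] NOT true = false
[1.1.1.2.1.1] NOT true = false
[1.1.1.2.1.2] false AND true = false
[1.1.1.2.1] false OR false = false
[1.1.1.2.2.1] false OR false = false
[1.1.1.2.2.2] exactly-one(true, true) = false
[1.1.1.2.2] false AND false = false
[1.1.1.2] false OR false = false
[1.1.1] false OR false = false
[1.1] NOT false = true
[1.2] true → true = true
[1] true AND true = true
[2] exactly-one(false, false, true) = true
[root] true AND true = true
Overall: true → permitted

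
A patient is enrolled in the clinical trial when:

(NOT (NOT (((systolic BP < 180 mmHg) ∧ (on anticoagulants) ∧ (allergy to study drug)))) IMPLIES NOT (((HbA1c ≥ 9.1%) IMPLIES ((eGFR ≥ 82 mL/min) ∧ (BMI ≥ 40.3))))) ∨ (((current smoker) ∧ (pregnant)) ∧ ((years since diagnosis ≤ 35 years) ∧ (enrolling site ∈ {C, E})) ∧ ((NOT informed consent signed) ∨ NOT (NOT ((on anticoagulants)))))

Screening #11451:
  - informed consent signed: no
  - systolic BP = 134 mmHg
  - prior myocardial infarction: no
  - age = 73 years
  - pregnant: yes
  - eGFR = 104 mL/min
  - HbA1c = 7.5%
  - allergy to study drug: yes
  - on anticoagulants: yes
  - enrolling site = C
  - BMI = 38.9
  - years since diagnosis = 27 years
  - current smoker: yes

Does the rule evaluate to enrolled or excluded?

Atomic conditions:
  systolic BP < 180 mmHg: 134 < 180 is true
  on anticoagulants: yes → true
  allergy to study drug: yes → true
  HbA1c ≥ 9.1%: 7.5 ≥ 9.1 is false
  eGFR ≥ 82 mL/min: 104 ≥ 82 is true
  BMI ≥ 40.3: 38.9 ≥ 40.3 is false
  current smoker: yes → true
  pregnant: yes → true
  years since diagnosis ≤ 35 years: 27 ≤ 35 is true
  enrolling site ∈ {C, E}: C is in the set → true
  NOT informed consent signed: no → true
Combine:
[1.1.1.1] true AND true AND true = true
[1.1.1] NOT true = false
[1.1] NOT false = true
[1.2.1.2] true AND false = false
[1.2.1] false → false (antecedent false ⇒ implication holds) = true
[1.2] NOT true = false
[1] true → false = false
[2.1] true AND true = true
[2.2] true AND true = true
[2.3.2.1] NOT true = false
[2.3.2] NOT false = true
[2.3] true OR true = true
[2] true AND true AND true = true
[root] false OR true = true
Overall: true → enrolled

Enrolled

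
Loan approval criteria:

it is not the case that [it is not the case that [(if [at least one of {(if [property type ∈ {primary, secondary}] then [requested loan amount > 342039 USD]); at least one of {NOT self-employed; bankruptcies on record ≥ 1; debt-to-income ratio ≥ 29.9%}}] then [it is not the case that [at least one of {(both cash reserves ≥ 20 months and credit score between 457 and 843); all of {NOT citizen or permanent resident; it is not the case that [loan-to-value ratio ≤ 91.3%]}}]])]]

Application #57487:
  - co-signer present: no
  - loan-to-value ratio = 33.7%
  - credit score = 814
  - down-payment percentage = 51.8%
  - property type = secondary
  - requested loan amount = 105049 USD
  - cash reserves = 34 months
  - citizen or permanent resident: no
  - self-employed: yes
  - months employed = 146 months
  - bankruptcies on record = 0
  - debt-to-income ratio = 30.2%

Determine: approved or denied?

Atomic conditions:
  property type ∈ {primary, secondary}: secondary is in the set → true
  requested loan amount > 342039 USD: 105049 > 342039 is false
  NOT self-employed: yes → false
  bankruptcies on record ≥ 1: 0 ≥ 1 is false
  debt-to-income ratio ≥ 29.9%: 30.2 ≥ 29.9 is true
  cash reserves ≥ 20 months: 34 ≥ 20 is true
  credit score between 457 and 843: 814 in [457, 843] is true
  NOT citizen or permanent resident: no → true
  loan-to-value ratio ≤ 91.3%: 33.7 ≤ 91.3 is true
Combine:
[1.1.1.1] true → false = false
[1.1.1.2] false OR false OR true = true
[1.1.1] false OR true = true
[1.1.2.1.1] true AND true = true
[1.1.2.1.2.2] NOT true = false
[1.1.2.1.2] true AND false = false
[1.1.2.1] true OR false = true
[1.1.2] NOT true = false
[1.1] true → false = false
[1] NOT false = true
[root] NOT true = false
Overall: false → denied

Denied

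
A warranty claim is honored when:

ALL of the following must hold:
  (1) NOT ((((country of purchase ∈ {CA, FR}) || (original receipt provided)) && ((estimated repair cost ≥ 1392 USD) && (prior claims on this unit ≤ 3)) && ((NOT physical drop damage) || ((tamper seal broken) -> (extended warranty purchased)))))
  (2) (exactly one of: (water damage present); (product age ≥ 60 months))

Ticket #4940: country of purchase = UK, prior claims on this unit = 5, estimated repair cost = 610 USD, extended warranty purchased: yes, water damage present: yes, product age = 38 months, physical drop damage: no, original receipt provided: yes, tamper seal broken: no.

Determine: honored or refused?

Atomic conditions:
  country of purchase ∈ {CA, FR}: UK is not in the set → false
  original receipt provided: yes → true
  estimated repair cost ≥ 1392 USD: 610 ≥ 1392 is false
  prior claims on this unit ≤ 3: 5 ≤ 3 is false
  NOT physical drop damage: no → true
  tamper seal broken: no → false
  extended warranty purchased: yes → true
  water damage present: yes → true
  product age ≥ 60 months: 38 ≥ 60 is false
Combine:
[1.1.1] false OR true = true
[1.1.2] false AND false = false
[1.1.3.2] false → true (antecedent false ⇒ implication holds) = true
[1.1.3] true OR true = true
[1.1] true AND false AND true = false
[1] NOT false = true
[2] exactly-one(true, false) = true
[root] true AND true = true
Overall: true → honored

Honored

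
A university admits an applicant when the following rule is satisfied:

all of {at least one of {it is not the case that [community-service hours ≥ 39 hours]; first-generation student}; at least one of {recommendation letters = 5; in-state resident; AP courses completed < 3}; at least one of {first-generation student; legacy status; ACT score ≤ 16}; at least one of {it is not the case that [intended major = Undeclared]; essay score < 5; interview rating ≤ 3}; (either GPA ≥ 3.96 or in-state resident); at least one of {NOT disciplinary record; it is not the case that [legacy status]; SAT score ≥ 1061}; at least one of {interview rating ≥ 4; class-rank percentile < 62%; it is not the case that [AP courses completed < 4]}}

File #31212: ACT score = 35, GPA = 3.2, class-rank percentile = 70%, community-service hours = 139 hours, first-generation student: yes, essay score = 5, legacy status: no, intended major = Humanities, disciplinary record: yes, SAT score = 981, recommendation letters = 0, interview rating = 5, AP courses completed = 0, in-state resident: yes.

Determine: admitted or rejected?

Atomic conditions:
  community-service hours ≥ 39 hours: 139 ≥ 39 is true
  first-generation student: yes → true
  recommendation letters = 5: 0 == 5 is false
  in-state resident: yes → true
  AP courses completed < 3: 0 < 3 is true
  legacy status: no → false
  ACT score ≤ 16: 35 ≤ 16 is false
  intended major = Undeclared: Humanities == Undeclared is false
  essay score < 5: 5 < 5 is false
  interview rating ≤ 3: 5 ≤ 3 is false
  GPA ≥ 3.96: 3.2 ≥ 3.96 is false
  NOT disciplinary record: yes → false
  SAT score ≥ 1061: 981 ≥ 1061 is false
  interview rating ≥ 4: 5 ≥ 4 is true
  class-rank percentile < 62%: 70 < 62 is false
  AP courses completed < 4: 0 < 4 is true
Combine:
[1.1] NOT true = false
[1] false OR true = true
[2] false OR true OR true = true
[3] true OR false OR false = true
[4.1] NOT false = true
[4] true OR false OR false = true
[5] false OR true = true
[6.2] NOT false = true
[6] false OR true OR false = true
[7.3] NOT true = false
[7] true OR false OR false = true
[root] true AND true AND true AND true AND true AND true AND true = true
Overall: true → admitted

Admitted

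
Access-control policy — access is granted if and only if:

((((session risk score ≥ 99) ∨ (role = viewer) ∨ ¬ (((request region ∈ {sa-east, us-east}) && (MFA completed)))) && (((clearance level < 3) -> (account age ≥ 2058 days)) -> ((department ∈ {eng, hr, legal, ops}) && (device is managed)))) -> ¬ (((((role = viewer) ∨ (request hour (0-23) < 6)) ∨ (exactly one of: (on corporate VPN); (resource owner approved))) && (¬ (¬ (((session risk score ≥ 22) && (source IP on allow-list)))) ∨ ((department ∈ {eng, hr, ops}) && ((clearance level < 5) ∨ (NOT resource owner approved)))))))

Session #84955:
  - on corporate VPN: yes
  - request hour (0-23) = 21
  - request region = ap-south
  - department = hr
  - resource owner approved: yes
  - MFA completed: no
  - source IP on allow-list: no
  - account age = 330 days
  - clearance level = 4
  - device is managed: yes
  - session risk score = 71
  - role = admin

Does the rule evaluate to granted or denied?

Atomic conditions:
  session risk score ≥ 99: 71 ≥ 99 is false
  role = viewer: admin == viewer is false
  request region ∈ {sa-east, us-east}: ap-south is not in the set → false
  MFA completed: no → false
  clearance level < 3: 4 < 3 is false
  account age ≥ 2058 days: 330 ≥ 2058 is false
  department ∈ {eng, hr, legal, ops}: hr is in the set → true
  device is managed: yes → true
  request hour (0-23) < 6: 21 < 6 is false
  on corporate VPN: yes → true
  resource owner approved: yes → true
  session risk score ≥ 22: 71 ≥ 22 is true
  source IP on allow-list: no → false
  department ∈ {eng, hr, ops}: hr is in the set → true
  clearance level < 5: 4 < 5 is true
  NOT resource owner approved: yes → false
Combine:
[1.1.3.1] false AND false = false
[1.1.3] NOT false = true
[1.1] false OR false OR true = true
[1.2.1] false → false (antecedent false ⇒ implication holds) = true
[1.2.2] true AND true = true
[1.2] true → true = true
[1] true AND true = true
[2.1.1.1] false OR false = false
[2.1.1.2] exactly-one(true, true) = false
[2.1.1] false OR false = false
[2.1.2.1.1.1] true AND false = false
[2.1.2.1.1] NOT false = true
[2.1.2.1] NOT true = false
[2.1.2.2.2] true OR false = true
[2.1.2.2] true AND true = true
[2.1.2] false OR true = true
[2.1] false AND true = false
[2] NOT false = true
[root] true → true = true
Overall: true → granted

Granted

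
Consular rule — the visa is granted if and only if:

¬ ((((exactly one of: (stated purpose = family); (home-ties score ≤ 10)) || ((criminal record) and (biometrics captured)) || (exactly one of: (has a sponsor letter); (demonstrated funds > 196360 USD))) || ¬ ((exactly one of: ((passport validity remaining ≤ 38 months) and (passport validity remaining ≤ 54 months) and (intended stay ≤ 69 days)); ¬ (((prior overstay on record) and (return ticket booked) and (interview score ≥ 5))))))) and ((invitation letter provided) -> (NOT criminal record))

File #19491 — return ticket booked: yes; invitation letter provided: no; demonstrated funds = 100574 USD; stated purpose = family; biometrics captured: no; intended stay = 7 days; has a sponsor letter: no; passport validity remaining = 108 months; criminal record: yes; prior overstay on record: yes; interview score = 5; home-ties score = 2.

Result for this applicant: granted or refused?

Refused

Atomic conditions:
  stated purpose = family: family == family is true
  home-ties score ≤ 10: 2 ≤ 10 is true
  criminal record: yes → true
  biometrics captured: no → false
  has a sponsor letter: no → false
  demonstrated funds > 196360 USD: 100574 > 196360 is false
  passport validity remaining ≤ 38 months: 108 ≤ 38 is false
  passport validity remaining ≤ 54 months: 108 ≤ 54 is false
  intended stay ≤ 69 days: 7 ≤ 69 is true
  prior overstay on record: yes → true
  return ticket booked: yes → true
  interview score ≥ 5: 5 ≥ 5 is true
  invitation letter provided: no → false
  NOT criminal record: yes → false
Combine:
[1.1.1.1] exactly-one(true, true) = false
[1.1.1.2] true AND false = false
[1.1.1.3] exactly-one(false, false) = false
[1.1.1] false OR false OR false = false
[1.1.2.1.1] false AND false AND true = false
[1.1.2.1.2.1] true AND true AND true = true
[1.1.2.1.2] NOT true = false
[1.1.2.1] exactly-one(false, false) = false
[1.1.2] NOT false = true
[1.1] false OR true = true
[1] NOT true = false
[2] false → false (antecedent false ⇒ implication holds) = true
[root] false AND true = false
Overall: false → refused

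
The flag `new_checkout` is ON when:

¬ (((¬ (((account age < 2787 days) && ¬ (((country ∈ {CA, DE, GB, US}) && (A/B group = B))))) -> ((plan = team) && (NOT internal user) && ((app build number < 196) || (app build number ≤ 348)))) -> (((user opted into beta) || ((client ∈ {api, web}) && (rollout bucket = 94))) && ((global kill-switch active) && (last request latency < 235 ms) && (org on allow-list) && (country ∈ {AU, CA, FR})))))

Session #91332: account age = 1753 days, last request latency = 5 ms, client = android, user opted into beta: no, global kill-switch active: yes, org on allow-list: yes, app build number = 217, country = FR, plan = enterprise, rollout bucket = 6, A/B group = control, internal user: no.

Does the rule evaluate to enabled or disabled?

Enabled

Atomic conditions:
  account age < 2787 days: 1753 < 2787 is true
  country ∈ {CA, DE, GB, US}: FR is not in the set → false
  A/B group = B: control == B is false
  plan = team: enterprise == team is false
  NOT internal user: no → true
  app build number < 196: 217 < 196 is false
  app build number ≤ 348: 217 ≤ 348 is true
  user opted into beta: no → false
  client ∈ {api, web}: android is not in the set → false
  rollout bucket = 94: 6 == 94 is false
  global kill-switch active: yes → true
  last request latency < 235 ms: 5 < 235 is true
  org on allow-list: yes → true
  country ∈ {AU, CA, FR}: FR is in the set → true
Combine:
[1.1.1.1.2.1] false AND false = false
[1.1.1.1.2] NOT false = true
[1.1.1.1] true AND true = true
[1.1.1] NOT true = false
[1.1.2.3] false OR true = true
[1.1.2] false AND true AND true = false
[1.1] false → false (antecedent false ⇒ implication holds) = true
[1.2.1.2] false AND false = false
[1.2.1] false OR false = false
[1.2.2] true AND true AND true AND true = true
[1.2] false AND true = false
[1] true → false = false
[root] NOT false = true
Overall: true → enabled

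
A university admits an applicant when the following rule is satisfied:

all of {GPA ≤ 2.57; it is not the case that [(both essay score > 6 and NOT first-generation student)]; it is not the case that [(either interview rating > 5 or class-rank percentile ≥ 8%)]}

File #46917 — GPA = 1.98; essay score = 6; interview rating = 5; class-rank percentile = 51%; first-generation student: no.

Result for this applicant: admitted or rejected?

Atomic conditions:
  GPA ≤ 2.57: 1.98 ≤ 2.57 is true
  essay score > 6: 6 > 6 is false
  NOT first-generation student: no → true
  interview rating > 5: 5 > 5 is false
  class-rank percentile ≥ 8%: 51 ≥ 8 is true
Combine:
[2.1] false AND true = false
[2] NOT false = true
[3.1] false OR true = true
[3] NOT true = false
[root] true AND true AND false = false
Overall: false → rejected

Rejected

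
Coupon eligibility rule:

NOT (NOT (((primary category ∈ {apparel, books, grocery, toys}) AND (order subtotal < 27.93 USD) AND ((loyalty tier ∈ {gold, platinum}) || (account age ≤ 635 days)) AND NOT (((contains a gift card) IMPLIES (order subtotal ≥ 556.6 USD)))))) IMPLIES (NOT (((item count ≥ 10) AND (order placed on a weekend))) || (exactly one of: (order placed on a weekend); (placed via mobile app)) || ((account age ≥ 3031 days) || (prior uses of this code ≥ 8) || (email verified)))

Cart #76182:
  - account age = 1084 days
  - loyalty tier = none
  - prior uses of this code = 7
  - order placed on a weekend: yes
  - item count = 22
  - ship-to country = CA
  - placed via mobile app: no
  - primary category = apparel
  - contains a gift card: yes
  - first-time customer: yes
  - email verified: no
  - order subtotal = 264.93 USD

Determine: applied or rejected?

Atomic conditions:
  primary category ∈ {apparel, books, grocery, toys}: apparel is in the set → true
  order subtotal < 27.93 USD: 264.93 < 27.93 is false
  loyalty tier ∈ {gold, platinum}: none is not in the set → false
  account age ≤ 635 days: 1084 ≤ 635 is false
  contains a gift card: yes → true
  order subtotal ≥ 556.6 USD: 264.93 ≥ 556.6 is false
  item count ≥ 10: 22 ≥ 10 is true
  order placed on a weekend: yes → true
  placed via mobile app: no → false
  account age ≥ 3031 days: 1084 ≥ 3031 is false
  prior uses of this code ≥ 8: 7 ≥ 8 is false
  email verified: no → false
Combine:
[1.1.1.3] false OR false = false
[1.1.1.4.1] true → false = false
[1.1.1.4] NOT false = true
[1.1.1] true AND false AND false AND true = false
[1.1] NOT false = true
[1] NOT true = false
[2.1.1] true AND true = true
[2.1] NOT true = false
[2.2] exactly-one(true, false) = true
[2.3] false OR false OR false = false
[2] false OR true OR false = true
[root] false → true (antecedent false ⇒ implication holds) = true
Overall: true → applied

Applied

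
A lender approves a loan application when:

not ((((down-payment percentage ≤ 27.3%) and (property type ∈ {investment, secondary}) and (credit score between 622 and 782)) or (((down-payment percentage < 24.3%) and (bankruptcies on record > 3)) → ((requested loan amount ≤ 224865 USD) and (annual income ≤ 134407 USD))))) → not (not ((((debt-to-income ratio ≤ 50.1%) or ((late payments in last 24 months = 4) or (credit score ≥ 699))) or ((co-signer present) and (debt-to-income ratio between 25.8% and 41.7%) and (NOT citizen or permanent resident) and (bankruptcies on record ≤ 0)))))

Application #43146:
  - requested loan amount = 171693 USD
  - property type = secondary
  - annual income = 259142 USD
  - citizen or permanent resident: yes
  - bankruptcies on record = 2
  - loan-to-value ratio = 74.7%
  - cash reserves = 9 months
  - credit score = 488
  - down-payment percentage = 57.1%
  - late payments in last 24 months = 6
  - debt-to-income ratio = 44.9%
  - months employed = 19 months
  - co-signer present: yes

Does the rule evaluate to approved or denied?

Approved

Atomic conditions:
  down-payment percentage ≤ 27.3%: 57.1 ≤ 27.3 is false
  property type ∈ {investment, secondary}: secondary is in the set → true
  credit score between 622 and 782: 488 in [622, 782] is false
  down-payment percentage < 24.3%: 57.1 < 24.3 is false
  bankruptcies on record > 3: 2 > 3 is false
  requested loan amount ≤ 224865 USD: 171693 ≤ 224865 is true
  annual income ≤ 134407 USD: 259142 ≤ 134407 is false
  debt-to-income ratio ≤ 50.1%: 44.9 ≤ 50.1 is true
  late payments in last 24 months = 4: 6 == 4 is false
  credit score ≥ 699: 488 ≥ 699 is false
  co-signer present: yes → true
  debt-to-income ratio between 25.8% and 41.7%: 44.9 in [25.8, 41.7] is false
  NOT citizen or permanent resident: yes → false
  bankruptcies on record ≤ 0: 2 ≤ 0 is false
Combine:
[1.1.1] false AND true AND false = false
[1.1.2.1] false AND false = false
[1.1.2.2] true AND false = false
[1.1.2] false → false (antecedent false ⇒ implication holds) = true
[1.1] false OR true = true
[1] NOT true = false
[2.1.1.1.2] false OR false = false
[2.1.1.1] true OR false = true
[2.1.1.2] true AND false AND false AND false = false
[2.1.1] true OR false = true
[2.1] NOT true = false
[2] NOT false = true
[root] false → true (antecedent false ⇒ implication holds) = true
Overall: true → approved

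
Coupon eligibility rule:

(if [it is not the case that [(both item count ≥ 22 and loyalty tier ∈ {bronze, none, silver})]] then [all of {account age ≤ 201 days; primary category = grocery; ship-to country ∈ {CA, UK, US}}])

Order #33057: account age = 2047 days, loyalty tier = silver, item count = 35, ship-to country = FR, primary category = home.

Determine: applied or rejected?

Atomic conditions:
  item count ≥ 22: 35 ≥ 22 is true
  loyalty tier ∈ {bronze, none, silver}: silver is in the set → true
  account age ≤ 201 days: 2047 ≤ 201 is false
  primary category = grocery: home == grocery is false
  ship-to country ∈ {CA, UK, US}: FR is not in the set → false
Combine:
[1.1] true AND true = true
[1] NOT true = false
[2] false AND false AND false = false
[root] false → false (antecedent false ⇒ implication holds) = true
Overall: true → applied

Applied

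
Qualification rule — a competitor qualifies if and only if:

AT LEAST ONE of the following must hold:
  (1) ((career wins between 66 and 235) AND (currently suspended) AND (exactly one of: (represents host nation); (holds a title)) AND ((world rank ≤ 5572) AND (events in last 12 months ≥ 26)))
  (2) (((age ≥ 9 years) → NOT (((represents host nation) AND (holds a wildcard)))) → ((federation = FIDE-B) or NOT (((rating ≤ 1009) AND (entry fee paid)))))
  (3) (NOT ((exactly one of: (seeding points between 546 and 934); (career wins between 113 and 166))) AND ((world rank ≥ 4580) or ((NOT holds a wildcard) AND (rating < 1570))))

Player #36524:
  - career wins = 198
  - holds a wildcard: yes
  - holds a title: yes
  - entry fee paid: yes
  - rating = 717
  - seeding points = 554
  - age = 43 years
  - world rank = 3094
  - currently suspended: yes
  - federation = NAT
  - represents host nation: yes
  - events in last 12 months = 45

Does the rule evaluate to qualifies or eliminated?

Atomic conditions:
  career wins between 66 and 235: 198 in [66, 235] is true
  currently suspended: yes → true
  represents host nation: yes → true
  holds a title: yes → true
  world rank ≤ 5572: 3094 ≤ 5572 is true
  events in last 12 months ≥ 26: 45 ≥ 26 is true
  age ≥ 9 years: 43 ≥ 9 is true
  holds a wildcard: yes → true
  federation = FIDE-B: NAT == FIDE-B is false
  rating ≤ 1009: 717 ≤ 1009 is true
  entry fee paid: yes → true
  seeding points between 546 and 934: 554 in [546, 934] is true
  career wins between 113 and 166: 198 in [113, 166] is false
  world rank ≥ 4580: 3094 ≥ 4580 is false
  NOT holds a wildcard: yes → false
  rating < 1570: 717 < 1570 is true
Combine:
[1.3] exactly-one(true, true) = false
[1.4] true AND true = true
[1] true AND true AND false AND true = false
[2.1.2.1] true AND true = true
[2.1.2] NOT true = false
[2.1] true → false = false
[2.2.2.1] true AND true = true
[2.2.2] NOT true = false
[2.2] false OR false = false
[2] false → false (antecedent false ⇒ implication holds) = true
[3.1.1] exactly-one(true, false) = true
[3.1] NOT true = false
[3.2.2] false AND true = false
[3.2] false OR false = false
[3] false AND false = false
[root] false OR true OR false = true
Overall: true → qualifies

Qualifies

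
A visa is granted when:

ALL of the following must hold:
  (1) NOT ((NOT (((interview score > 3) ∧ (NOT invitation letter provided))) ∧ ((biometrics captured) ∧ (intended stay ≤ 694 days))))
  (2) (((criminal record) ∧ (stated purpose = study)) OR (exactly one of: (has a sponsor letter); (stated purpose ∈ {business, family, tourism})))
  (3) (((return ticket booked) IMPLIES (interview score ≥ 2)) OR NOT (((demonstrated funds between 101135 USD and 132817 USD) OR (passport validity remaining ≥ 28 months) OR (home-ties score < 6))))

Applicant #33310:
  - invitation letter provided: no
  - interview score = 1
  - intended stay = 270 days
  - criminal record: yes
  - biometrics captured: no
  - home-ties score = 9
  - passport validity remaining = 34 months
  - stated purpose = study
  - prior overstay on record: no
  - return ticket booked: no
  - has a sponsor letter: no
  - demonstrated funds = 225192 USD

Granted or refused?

Granted

Atomic conditions:
  interview score > 3: 1 > 3 is false
  NOT invitation letter provided: no → true
  biometrics captured: no → false
  intended stay ≤ 694 days: 270 ≤ 694 is true
  criminal record: yes → true
  stated purpose = study: study == study is true
  has a sponsor letter: no → false
  stated purpose ∈ {business, family, tourism}: study is not in the set → false
  return ticket booked: no → false
  interview score ≥ 2: 1 ≥ 2 is false
  demonstrated funds between 101135 USD and 132817 USD: 225192 in [101135, 132817] is false
  passport validity remaining ≥ 28 months: 34 ≥ 28 is true
  home-ties score < 6: 9 < 6 is false
Combine:
[1.1.1.1] false AND true = false
[1.1.1] NOT false = true
[1.1.2] false AND true = false
[1.1] true AND false = false
[1] NOT false = true
[2.1] true AND true = true
[2.2] exactly-one(false, false) = false
[2] true OR false = true
[3.1] false → false (antecedent false ⇒ implication holds) = true
[3.2.1] false OR true OR false = true
[3.2] NOT true = false
[3] true OR false = true
[root] true AND true AND true = true
Overall: true → granted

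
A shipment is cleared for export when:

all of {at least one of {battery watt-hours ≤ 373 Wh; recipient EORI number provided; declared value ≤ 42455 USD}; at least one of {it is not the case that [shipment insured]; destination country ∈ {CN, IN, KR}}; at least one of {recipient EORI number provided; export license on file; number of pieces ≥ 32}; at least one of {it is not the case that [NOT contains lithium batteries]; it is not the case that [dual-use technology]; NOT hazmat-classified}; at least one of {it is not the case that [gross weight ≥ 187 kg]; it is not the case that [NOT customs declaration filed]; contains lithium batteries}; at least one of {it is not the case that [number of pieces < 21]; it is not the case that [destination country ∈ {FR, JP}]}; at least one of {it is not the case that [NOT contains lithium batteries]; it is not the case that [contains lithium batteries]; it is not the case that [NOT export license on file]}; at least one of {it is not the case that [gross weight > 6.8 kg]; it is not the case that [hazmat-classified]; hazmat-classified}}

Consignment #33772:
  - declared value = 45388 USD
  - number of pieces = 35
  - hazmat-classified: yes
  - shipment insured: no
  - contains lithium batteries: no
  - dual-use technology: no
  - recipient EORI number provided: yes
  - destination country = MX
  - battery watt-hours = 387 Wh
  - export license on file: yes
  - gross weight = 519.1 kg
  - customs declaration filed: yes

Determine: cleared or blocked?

Atomic conditions:
  battery watt-hours ≤ 373 Wh: 387 ≤ 373 is false
  recipient EORI number provided: yes → true
  declared value ≤ 42455 USD: 45388 ≤ 42455 is false
  shipment insured: no → false
  destination country ∈ {CN, IN, KR}: MX is not in the set → false
  export license on file: yes → true
  number of pieces ≥ 32: 35 ≥ 32 is true
  NOT contains lithium batteries: no → true
  dual-use technology: no → false
  NOT hazmat-classified: yes → false
  gross weight ≥ 187 kg: 519.1 ≥ 187 is true
  NOT customs declaration filed: yes → false
  contains lithium batteries: no → false
  number of pieces < 21: 35 < 21 is false
  destination country ∈ {FR, JP}: MX is not in the set → false
  NOT export license on file: yes → false
  gross weight > 6.8 kg: 519.1 > 6.8 is true
  hazmat-classified: yes → true
Combine:
[1] false OR true OR false = true
[2.1] NOT false = true
[2] true OR false = true
[3] true OR true OR true = true
[4.1] NOT true = false
[4.2] NOT false = true
[4] false OR true OR false = true
[5.1] NOT true = false
[5.2] NOT false = true
[5] false OR true OR false = true
[6.1] NOT false = true
[6.2] NOT false = true
[6] true OR true = true
[7.1] NOT true = false
[7.2] NOT false = true
[7.3] NOT false = true
[7] false OR true OR true = true
[8.1] NOT true = false
[8.2] NOT true = false
[8] false OR false OR true = true
[root] true AND true AND true AND true AND true AND true AND true AND true = true
Overall: true → cleared

Cleared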